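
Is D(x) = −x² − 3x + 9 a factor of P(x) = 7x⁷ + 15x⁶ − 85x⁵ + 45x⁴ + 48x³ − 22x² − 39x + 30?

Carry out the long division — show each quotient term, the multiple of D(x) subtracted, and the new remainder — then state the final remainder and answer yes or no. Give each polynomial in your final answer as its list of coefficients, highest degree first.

Step 1: lead(7x⁷ + 15x⁶ − 85x⁵ + 45x⁴ + 48x³ − 22x² − 39x + 30) ÷ lead(D) = 7x⁷ ÷ −x² = −7x⁵. Subtract (−7x⁵)·D = 7x⁷ + 21x⁶ − 63x⁵. Remainder: −6x⁶ − 22x⁵ + 45x⁴ + 48x³ − 22x² − 39x + 30.
Step 2: lead(−6x⁶ − 22x⁵ + 45x⁴ + 48x³ − 22x² − 39x + 30) ÷ lead(D) = −6x⁶ ÷ −x² = 6x⁴. Subtract (6x⁴)·D = −6x⁶ − 18x⁵ + 54x⁴. Remainder: −4x⁵ − 9x⁴ + 48x³ − 22x² − 39x + 30.
Step 3: lead(−4x⁵ − 9x⁴ + 48x³ − 22x² − 39x + 30) ÷ lead(D) = −4x⁵ ÷ −x² = 4x³. Subtract (4x³)·D = −4x⁵ − 12x⁴ + 36x³. Remainder: 3x⁴ + 12x³ − 22x² − 39x + 30.
Step 4: lead(3x⁴ + 12x³ − 22x² − 39x + 30) ÷ lead(D) = 3x⁴ ÷ −x² = −3x². Subtract (−3x²)·D = 3x⁴ + 9x³ − 27x². Remainder: 3x³ + 5x² − 39x + 30.
Step 5: lead(3x³ + 5x² − 39x + 30) ÷ lead(D) = 3x³ ÷ −x² = −3x. Subtract (−3x)·D = 3x³ + 9x² − 27x. Remainder: −4x² − 12x + 30.
Step 6: lead(−4x² − 12x + 30) ÷ lead(D) = −4x² ÷ −x² = 4. Subtract (4)·D = −4x² − 12x + 36. Remainder: −6.

R = [-6], so D(x) is not a factor of P(x). no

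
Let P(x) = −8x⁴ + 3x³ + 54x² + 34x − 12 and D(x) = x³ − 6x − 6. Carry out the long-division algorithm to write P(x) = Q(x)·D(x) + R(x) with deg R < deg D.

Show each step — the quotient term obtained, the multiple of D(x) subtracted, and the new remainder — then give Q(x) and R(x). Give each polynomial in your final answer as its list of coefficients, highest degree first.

Q = [-8, 3]; R = [6, 4, 6]

Step 1: lead(−8x⁴ + 3x³ + 54x² + 34x − 12) ÷ lead(D) = −8x⁴ ÷ x³ = −8x. Subtract (−8x)·D = −8x⁴ + 48x² + 48x. Remainder: 3x³ + 6x² − 14x − 12.
Step 2: lead(3x³ + 6x² − 14x − 12) ÷ lead(D) = 3x³ ÷ x³ = 3. Subtract (3)·D = 3x³ − 18x − 18. Remainder: 6x² + 4x + 6.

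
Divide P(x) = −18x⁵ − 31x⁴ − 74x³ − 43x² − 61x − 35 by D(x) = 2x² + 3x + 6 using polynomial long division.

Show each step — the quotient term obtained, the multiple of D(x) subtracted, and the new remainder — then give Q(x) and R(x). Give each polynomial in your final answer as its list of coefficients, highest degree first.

Q = [-9, -2, -7, -5]; R = [-4, -5]

Step 1: lead(−18x⁵ − 31x⁴ − 74x³ − 43x² − 61x − 35) ÷ lead(D) = −18x⁵ ÷ 2x² = −9x³. Subtract (−9x³)·D = −18x⁵ − 27x⁴ − 54x³. Remainder: −4x⁴ − 20x³ − 43x² − 61x − 35.
Step 2: lead(−4x⁴ − 20x³ − 43x² − 61x − 35) ÷ lead(D) = −4x⁴ ÷ 2x² = −2x². Subtract (−2x²)·D = −4x⁴ − 6x³ − 12x². Remainder: −14x³ − 31x² − 61x − 35.
Step 3: lead(−14x³ − 31x² − 61x − 35) ÷ lead(D) = −14x³ ÷ 2x² = −7x. Subtract (−7x)·D = −14x³ − 21x² − 42x. Remainder: −10x² − 19x − 35.
Step 4: lead(−10x² − 19x − 35) ÷ lead(D) = −10x² ÷ 2x² = −5. Subtract (−5)·D = −10x² − 15x − 30. Remainder: −4x − 5.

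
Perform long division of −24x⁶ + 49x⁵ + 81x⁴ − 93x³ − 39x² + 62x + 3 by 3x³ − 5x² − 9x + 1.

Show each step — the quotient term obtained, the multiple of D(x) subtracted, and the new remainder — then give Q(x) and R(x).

Step 1: lead(−24x⁶ + 49x⁵ + 81x⁴ − 93x³ − 39x² + 62x + 3) ÷ lead(D) = −24x⁶ ÷ 3x³ = −8x³. Subtract (−8x³)·D = −24x⁶ + 40x⁵ + 72x⁴ − 8x³. Remainder: 9x⁵ + 9x⁴ − 85x³ − 39x² + 62x + 3.
Step 2: lead(9x⁵ + 9x⁴ − 85x³ − 39x² + 62x + 3) ÷ lead(D) = 9x⁵ ÷ 3x³ = 3x². Subtract (3x²)·D = 9x⁵ − 15x⁴ − 27x³ + 3x². Remainder: 24x⁴ − 58x³ − 42x² + 62x + 3.
Step 3: lead(24x⁴ − 58x³ − 42x² + 62x + 3) ÷ lead(D) = 24x⁴ ÷ 3x³ = 8x. Subtract (8x)·D = 24x⁴ − 40x³ − 72x² + 8x. Remainder: −18x³ + 30x² + 54x + 3.
Step 4: lead(−18x³ + 30x² + 54x + 3) ÷ lead(D) = −18x³ ÷ 3x³ = −6. Subtract (−6)·D = −18x³ + 30x² + 54x − 6. Remainder: 9.

Q(x) = −8x³ + 3x² + 8x − 6; R(x) = 9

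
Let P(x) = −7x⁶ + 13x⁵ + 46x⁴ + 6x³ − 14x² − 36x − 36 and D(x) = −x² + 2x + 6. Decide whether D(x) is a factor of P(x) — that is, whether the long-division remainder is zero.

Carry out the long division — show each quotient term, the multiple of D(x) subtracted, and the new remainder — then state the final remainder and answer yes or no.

Step 1: lead(−7x⁶ + 13x⁵ + 46x⁴ + 6x³ − 14x² − 36x − 36) ÷ lead(D) = −7x⁶ ÷ −x² = 7x⁴. Subtract (7x⁴)·D = −7x⁶ + 14x⁵ + 42x⁴. Remainder: −x⁵ + 4x⁴ + 6x³ − 14x² − 36x − 36.
Step 2: lead(−x⁵ + 4x⁴ + 6x³ − 14x² − 36x − 36) ÷ lead(D) = −x⁵ ÷ −x² = x³. Subtract (x³)·D = −x⁵ + 2x⁴ + 6x³. Remainder: 2x⁴ − 14x² − 36x − 36.
Step 3: lead(2x⁴ − 14x² − 36x − 36) ÷ lead(D) = 2x⁴ ÷ −x² = −2x². Subtract (−2x²)·D = 2x⁴ − 4x³ − 12x². Remainder: 4x³ − 2x² − 36x − 36.
Step 4: lead(4x³ − 2x² − 36x − 36) ÷ lead(D) = 4x³ ÷ −x² = −4x. Subtract (−4x)·D = 4x³ − 8x² − 24x. Remainder: 6x² − 12x − 36.
Step 5: lead(6x² − 12x − 36) ÷ lead(D) = 6x² ÷ −x² = −6. Subtract (−6)·D = 6x² − 12x − 36. Remainder: 0.

R(x) = 0, so D(x) is a factor of P(x). yes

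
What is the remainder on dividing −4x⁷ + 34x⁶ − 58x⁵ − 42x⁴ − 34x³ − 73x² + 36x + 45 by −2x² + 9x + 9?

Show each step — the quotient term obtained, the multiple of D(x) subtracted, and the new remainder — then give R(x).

Step 1: lead(−4x⁷ + 34x⁶ − 58x⁵ − 42x⁴ − 34x³ − 73x² + 36x + 45) ÷ lead(D) = −4x⁷ ÷ −2x² = 2x⁵. Subtract (2x⁵)·D = −4x⁷ + 18x⁶ + 18x⁵. Remainder: 16x⁶ − 76x⁵ − 42x⁴ − 34x³ − 73x² + 36x + 45.
Step 2: lead(16x⁶ − 76x⁵ − 42x⁴ − 34x³ − 73x² + 36x + 45) ÷ lead(D) = 16x⁶ ÷ −2x² = −8x⁴. Subtract (−8x⁴)·D = 16x⁶ − 72x⁵ − 72x⁴. Remainder: −4x⁵ + 30x⁴ − 34x³ − 73x² + 36x + 45.
Step 3: lead(−4x⁵ + 30x⁴ − 34x³ − 73x² + 36x + 45) ÷ lead(D) = −4x⁵ ÷ −2x² = 2x³. Subtract (2x³)·D = −4x⁵ + 18x⁴ + 18x³. Remainder: 12x⁴ − 52x³ − 73x² + 36x + 45.
Step 4: lead(12x⁴ − 52x³ − 73x² + 36x + 45) ÷ lead(D) = 12x⁴ ÷ −2x² = −6x². Subtract (−6x²)·D = 12x⁴ − 54x³ − 54x². Remainder: 2x³ − 19x² + 36x + 45.
Step 5: lead(2x³ − 19x² + 36x + 45) ÷ lead(D) = 2x³ ÷ −2x² = −x. Subtract (−x)·D = 2x³ − 9x² − 9x. Remainder: −10x² + 45x + 45.
Step 6: lead(−10x² + 45x + 45) ÷ lead(D) = −10x² ÷ −2x² = 5. Subtract (5)·D = −10x² + 45x + 45. Remainder: 0.

R(x) = 0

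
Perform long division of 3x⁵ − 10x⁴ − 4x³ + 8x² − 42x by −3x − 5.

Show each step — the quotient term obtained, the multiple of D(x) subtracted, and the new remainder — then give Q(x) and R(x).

Q(x) = −x⁴ + 5x³ − 7x² + 9x − 1; R(x) = −5

Step 1: lead(3x⁵ − 10x⁴ − 4x³ + 8x² − 42x) ÷ lead(D) = 3x⁵ ÷ −3x = −x⁴. Subtract (−x⁴)·D = 3x⁵ + 5x⁴. Remainder: −15x⁴ − 4x³ + 8x² − 42x.
Step 2: lead(−15x⁴ − 4x³ + 8x² − 42x) ÷ lead(D) = −15x⁴ ÷ −3x = 5x³. Subtract (5x³)·D = −15x⁴ − 25x³. Remainder: 21x³ + 8x² − 42x.
Step 3: lead(21x³ + 8x² − 42x) ÷ lead(D) = 21x³ ÷ −3x = −7x². Subtract (−7x²)·D = 21x³ + 35x². Remainder: −27x² − 42x.
Step 4: lead(−27x² − 42x) ÷ lead(D) = −27x² ÷ −3x = 9x. Subtract (9x)·D = −27x² − 45x. Remainder: 3x.
Step 5: lead(3x) ÷ lead(D) = 3x ÷ −3x = −1. Subtract (−1)·D = 3x + 5. Remainder: −5.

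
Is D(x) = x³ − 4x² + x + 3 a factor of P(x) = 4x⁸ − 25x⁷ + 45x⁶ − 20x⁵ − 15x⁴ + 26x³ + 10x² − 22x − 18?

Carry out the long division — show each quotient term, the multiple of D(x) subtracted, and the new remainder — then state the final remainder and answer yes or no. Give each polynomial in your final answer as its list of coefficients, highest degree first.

R = [-1, 0], so D(x) is not a factor of P(x). no

Step 1: lead(4x⁸ − 25x⁷ + 45x⁶ − 20x⁵ − 15x⁴ + 26x³ + 10x² − 22x − 18) ÷ lead(D) = 4x⁸ ÷ x³ = 4x⁵. Subtract (4x⁵)·D = 4x⁸ − 16x⁷ + 4x⁶ + 12x⁵. Remainder: −9x⁷ + 41x⁶ − 32x⁵ − 15x⁴ + 26x³ + 10x² − 22x − 18.
Step 2: lead(−9x⁷ + 41x⁶ − 32x⁵ − 15x⁴ + 26x³ + 10x² − 22x − 18) ÷ lead(D) = −9x⁷ ÷ x³ = −9x⁴. Subtract (−9x⁴)·D = −9x⁷ + 36x⁶ − 9x⁵ − 27x⁴. Remainder: 5x⁶ − 23x⁵ + 12x⁴ + 26x³ + 10x² − 22x − 18.
Step 3: lead(5x⁶ − 23x⁵ + 12x⁴ + 26x³ + 10x² − 22x − 18) ÷ lead(D) = 5x⁶ ÷ x³ = 5x³. Subtract (5x³)·D = 5x⁶ − 20x⁵ + 5x⁴ + 15x³. Remainder: −3x⁵ + 7x⁴ + 11x³ + 10x² − 22x − 18.
Step 4: lead(−3x⁵ + 7x⁴ + 11x³ + 10x² − 22x − 18) ÷ lead(D) = −3x⁵ ÷ x³ = −3x². Subtract (−3x²)·D = −3x⁵ + 12x⁴ − 3x³ − 9x². Remainder: −5x⁴ + 14x³ + 19x² − 22x − 18.
Step 5: lead(−5x⁴ + 14x³ + 19x² − 22x − 18) ÷ lead(D) = −5x⁴ ÷ x³ = −5x. Subtract (−5x)·D = −5x⁴ + 20x³ − 5x² − 15x. Remainder: −6x³ + 24x² − 7x − 18.
Step 6: lead(−6x³ + 24x² − 7x − 18) ÷ lead(D) = −6x³ ÷ x³ = −6. Subtract (−6)·D = −6x³ + 24x² − 6x − 18. Remainder: −x.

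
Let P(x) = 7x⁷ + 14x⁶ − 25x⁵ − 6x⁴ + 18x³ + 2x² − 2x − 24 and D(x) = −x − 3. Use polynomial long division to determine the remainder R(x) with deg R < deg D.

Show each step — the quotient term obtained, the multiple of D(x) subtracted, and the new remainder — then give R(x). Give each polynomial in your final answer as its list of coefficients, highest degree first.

R = [0]

Step 1: lead(7x⁷ + 14x⁶ − 25x⁵ − 6x⁴ + 18x³ + 2x² − 2x − 24) ÷ lead(D) = 7x⁷ ÷ −x = −7x⁶. Subtract (−7x⁶)·D = 7x⁷ + 21x⁶. Remainder: −7x⁶ − 25x⁵ − 6x⁴ + 18x³ + 2x² − 2x − 24.
Step 2: lead(−7x⁶ − 25x⁵ − 6x⁴ + 18x³ + 2x² − 2x − 24) ÷ lead(D) = −7x⁶ ÷ −x = 7x⁵. Subtract (7x⁵)·D = −7x⁶ − 21x⁵. Remainder: −4x⁵ − 6x⁴ + 18x³ + 2x² − 2x − 24.
Step 3: lead(−4x⁵ − 6x⁴ + 18x³ + 2x² − 2x − 24) ÷ lead(D) = −4x⁵ ÷ −x = 4x⁴. Subtract (4x⁴)·D = −4x⁵ − 12x⁴. Remainder: 6x⁴ + 18x³ + 2x² − 2x − 24.
Step 4: lead(6x⁴ + 18x³ + 2x² − 2x − 24) ÷ lead(D) = 6x⁴ ÷ −x = −6x³. Subtract (−6x³)·D = 6x⁴ + 18x³. Remainder: 2x² − 2x − 24.
Step 5: lead(2x² − 2x − 24) ÷ lead(D) = 2x² ÷ −x = −2x. Subtract (−2x)·D = 2x² + 6x. Remainder: −8x − 24.
Step 6: lead(−8x − 24) ÷ lead(D) = −8x ÷ −x = 8. Subtract (8)·D = −8x − 24. Remainder: 0.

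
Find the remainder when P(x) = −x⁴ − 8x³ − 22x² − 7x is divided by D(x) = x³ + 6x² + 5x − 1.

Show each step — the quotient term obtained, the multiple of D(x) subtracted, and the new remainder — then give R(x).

Step 1: lead(−x⁴ − 8x³ − 22x² − 7x) ÷ lead(D) = −x⁴ ÷ x³ = −x. Subtract (−x)·D = −x⁴ − 6x³ − 5x² + x. Remainder: −2x³ − 17x² − 8x.
Step 2: lead(−2x³ − 17x² − 8x) ÷ lead(D) = −2x³ ÷ x³ = −2. Subtract (−2)·D = −2x³ − 12x² − 10x + 2. Remainder: −5x² + 2x − 2.

R(x) = −5x² + 2x − 2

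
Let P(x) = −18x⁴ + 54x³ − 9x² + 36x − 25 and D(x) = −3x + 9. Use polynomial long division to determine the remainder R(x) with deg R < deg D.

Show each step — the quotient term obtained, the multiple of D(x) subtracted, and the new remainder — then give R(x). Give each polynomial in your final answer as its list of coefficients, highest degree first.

R = [2]

Step 1: lead(−18x⁴ + 54x³ − 9x² + 36x − 25) ÷ lead(D) = −18x⁴ ÷ −3x = 6x³. Subtract (6x³)·D = −18x⁴ + 54x³. Remainder: −9x² + 36x − 25.
Step 2: lead(−9x² + 36x − 25) ÷ lead(D) = −9x² ÷ −3x = 3x. Subtract (3x)·D = −9x² + 27x. Remainder: 9x − 25.
Step 3: lead(9x − 25) ÷ lead(D) = 9x ÷ −3x = −3. Subtract (−3)·D = 9x − 27. Remainder: 2.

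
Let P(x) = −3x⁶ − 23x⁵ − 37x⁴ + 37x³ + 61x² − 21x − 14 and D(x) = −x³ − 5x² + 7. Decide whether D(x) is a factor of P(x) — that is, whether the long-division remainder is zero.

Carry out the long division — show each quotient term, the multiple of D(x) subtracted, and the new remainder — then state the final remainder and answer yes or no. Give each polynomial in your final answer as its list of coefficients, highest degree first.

R = [-7], so D(x) is not a factor of P(x). no

Step 1: lead(−3x⁶ − 23x⁵ − 37x⁴ + 37x³ + 61x² − 21x − 14) ÷ lead(D) = −3x⁶ ÷ −x³ = 3x³. Subtract (3x³)·D = −3x⁶ − 15x⁵ + 21x³. Remainder: −8x⁵ − 37x⁴ + 16x³ + 61x² − 21x − 14.
Step 2: lead(−8x⁵ − 37x⁴ + 16x³ + 61x² − 21x − 14) ÷ lead(D) = −8x⁵ ÷ −x³ = 8x². Subtract (8x²)·D = −8x⁵ − 40x⁴ + 56x². Remainder: 3x⁴ + 16x³ + 5x² − 21x − 14.
Step 3: lead(3x⁴ + 16x³ + 5x² − 21x − 14) ÷ lead(D) = 3x⁴ ÷ −x³ = −3x. Subtract (−3x)·D = 3x⁴ + 15x³ − 21x. Remainder: x³ + 5x² − 14.
Step 4: lead(x³ + 5x² − 14) ÷ lead(D) = x³ ÷ −x³ = −1. Subtract (−1)·D = x³ + 5x² − 7. Remainder: −7.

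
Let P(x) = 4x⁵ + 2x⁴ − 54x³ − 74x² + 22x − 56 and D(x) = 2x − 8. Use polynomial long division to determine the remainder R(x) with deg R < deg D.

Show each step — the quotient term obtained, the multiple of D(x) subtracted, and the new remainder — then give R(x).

R(x) = 0

Step 1: lead(4x⁵ + 2x⁴ − 54x³ − 74x² + 22x − 56) ÷ lead(D) = 4x⁵ ÷ 2x = 2x⁴. Subtract (2x⁴)·D = 4x⁵ − 16x⁴. Remainder: 18x⁴ − 54x³ − 74x² + 22x − 56.
Step 2: lead(18x⁴ − 54x³ − 74x² + 22x − 56) ÷ lead(D) = 18x⁴ ÷ 2x = 9x³. Subtract (9x³)·D = 18x⁴ − 72x³. Remainder: 18x³ − 74x² + 22x − 56.
Step 3: lead(18x³ − 74x² + 22x − 56) ÷ lead(D) = 18x³ ÷ 2x = 9x². Subtract (9x²)·D = 18x³ − 72x². Remainder: −2x² + 22x − 56.
Step 4: lead(−2x² + 22x − 56) ÷ lead(D) = −2x² ÷ 2x = −x. Subtract (−x)·D = −2x² + 8x. Remainder: 14x − 56.
Step 5: lead(14x − 56) ÷ lead(D) = 14x ÷ 2x = 7. Subtract (7)·D = 14x − 56. Remainder: 0.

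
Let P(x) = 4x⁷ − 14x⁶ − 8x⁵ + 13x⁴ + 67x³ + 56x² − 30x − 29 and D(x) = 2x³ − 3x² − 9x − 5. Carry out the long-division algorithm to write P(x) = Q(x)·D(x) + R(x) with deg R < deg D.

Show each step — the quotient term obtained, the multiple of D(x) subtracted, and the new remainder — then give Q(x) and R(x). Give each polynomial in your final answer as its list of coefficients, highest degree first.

Step 1: lead(4x⁷ − 14x⁶ − 8x⁵ + 13x⁴ + 67x³ + 56x² − 30x − 29) ÷ lead(D) = 4x⁷ ÷ 2x³ = 2x⁴. Subtract (2x⁴)·D = 4x⁷ − 6x⁶ − 18x⁵ − 10x⁴. Remainder: −8x⁶ + 10x⁵ + 23x⁴ + 67x³ + 56x² − 30x − 29.
Step 2: lead(−8x⁶ + 10x⁵ + 23x⁴ + 67x³ + 56x² − 30x − 29) ÷ lead(D) = −8x⁶ ÷ 2x³ = −4x³. Subtract (−4x³)·D = −8x⁶ + 12x⁵ + 36x⁴ + 20x³. Remainder: −2x⁵ − 13x⁴ + 47x³ + 56x² − 30x − 29.
Step 3: lead(−2x⁵ − 13x⁴ + 47x³ + 56x² − 30x − 29) ÷ lead(D) = −2x⁵ ÷ 2x³ = −x². Subtract (−x²)·D = −2x⁵ + 3x⁴ + 9x³ + 5x². Remainder: −16x⁴ + 38x³ + 51x² − 30x − 29.
Step 4: lead(−16x⁴ + 38x³ + 51x² − 30x − 29) ÷ lead(D) = −16x⁴ ÷ 2x³ = −8x. Subtract (−8x)·D = −16x⁴ + 24x³ + 72x² + 40x. Remainder: 14x³ − 21x² − 70x − 29.
Step 5: lead(14x³ − 21x² − 70x − 29) ÷ lead(D) = 14x³ ÷ 2x³ = 7. Subtract (7)·D = 14x³ − 21x² − 63x − 35. Remainder: −7x + 6.

Q = [2, -4, -1, -8, 7]; R = [-7, 6]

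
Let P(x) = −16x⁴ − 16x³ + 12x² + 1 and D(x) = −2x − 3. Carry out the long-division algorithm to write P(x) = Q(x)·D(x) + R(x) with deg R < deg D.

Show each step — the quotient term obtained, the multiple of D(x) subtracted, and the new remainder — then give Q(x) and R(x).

Step 1: lead(−16x⁴ − 16x³ + 12x² + 1) ÷ lead(D) = −16x⁴ ÷ −2x = 8x³. Subtract (8x³)·D = −16x⁴ − 24x³. Remainder: 8x³ + 12x² + 1.
Step 2: lead(8x³ + 12x² + 1) ÷ lead(D) = 8x³ ÷ −2x = −4x². Subtract (−4x²)·D = 8x³ + 12x². Remainder: 1.

Q(x) = 8x³ − 4x²; R(x) = 1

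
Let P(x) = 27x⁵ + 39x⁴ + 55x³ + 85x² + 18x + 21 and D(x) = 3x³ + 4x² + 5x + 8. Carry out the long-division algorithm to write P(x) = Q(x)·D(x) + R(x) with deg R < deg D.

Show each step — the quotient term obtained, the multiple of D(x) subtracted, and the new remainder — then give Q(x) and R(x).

Step 1: lead(27x⁵ + 39x⁴ + 55x³ + 85x² + 18x + 21) ÷ lead(D) = 27x⁵ ÷ 3x³ = 9x². Subtract (9x²)·D = 27x⁵ + 36x⁴ + 45x³ + 72x². Remainder: 3x⁴ + 10x³ + 13x² + 18x + 21.
Step 2: lead(3x⁴ + 10x³ + 13x² + 18x + 21) ÷ lead(D) = 3x⁴ ÷ 3x³ = x. Subtract (x)·D = 3x⁴ + 4x³ + 5x² + 8x. Remainder: 6x³ + 8x² + 10x + 21.
Step 3: lead(6x³ + 8x² + 10x + 21) ÷ lead(D) = 6x³ ÷ 3x³ = 2. Subtract (2)·D = 6x³ + 8x² + 10x + 16. Remainder: 5.

Q(x) = 9x² + x + 2; R(x) = 5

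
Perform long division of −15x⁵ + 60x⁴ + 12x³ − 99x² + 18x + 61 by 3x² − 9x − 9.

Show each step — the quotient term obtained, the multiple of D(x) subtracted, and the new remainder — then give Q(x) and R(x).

Q(x) = −5x³ + 5x² + 4x − 6; R(x) = 7

Step 1: lead(−15x⁵ + 60x⁴ + 12x³ − 99x² + 18x + 61) ÷ lead(D) = −15x⁵ ÷ 3x² = −5x³. Subtract (−5x³)·D = −15x⁵ + 45x⁴ + 45x³. Remainder: 15x⁴ − 33x³ − 99x² + 18x + 61.
Step 2: lead(15x⁴ − 33x³ − 99x² + 18x + 61) ÷ lead(D) = 15x⁴ ÷ 3x² = 5x². Subtract (5x²)·D = 15x⁴ − 45x³ − 45x². Remainder: 12x³ − 54x² + 18x + 61.
Step 3: lead(12x³ − 54x² + 18x + 61) ÷ lead(D) = 12x³ ÷ 3x² = 4x. Subtract (4x)·D = 12x³ − 36x² − 36x. Remainder: −18x² + 54x + 61.
Step 4: lead(−18x² + 54x + 61) ÷ lead(D) = −18x² ÷ 3x² = −6. Subtract (−6)·D = −18x² + 54x + 54. Remainder: 7.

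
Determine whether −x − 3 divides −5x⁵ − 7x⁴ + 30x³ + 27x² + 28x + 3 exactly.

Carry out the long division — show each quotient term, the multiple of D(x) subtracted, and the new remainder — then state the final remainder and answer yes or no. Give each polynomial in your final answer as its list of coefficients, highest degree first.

Step 1: lead(−5x⁵ − 7x⁴ + 30x³ + 27x² + 28x + 3) ÷ lead(D) = −5x⁵ ÷ −x = 5x⁴. Subtract (5x⁴)·D = −5x⁵ − 15x⁴. Remainder: 8x⁴ + 30x³ + 27x² + 28x + 3.
Step 2: lead(8x⁴ + 30x³ + 27x² + 28x + 3) ÷ lead(D) = 8x⁴ ÷ −x = −8x³. Subtract (−8x³)·D = 8x⁴ + 24x³. Remainder: 6x³ + 27x² + 28x + 3.
Step 3: lead(6x³ + 27x² + 28x + 3) ÷ lead(D) = 6x³ ÷ −x = −6x². Subtract (−6x²)·D = 6x³ + 18x². Remainder: 9x² + 28x + 3.
Step 4: lead(9x² + 28x + 3) ÷ lead(D) = 9x² ÷ −x = −9x. Subtract (−9x)·D = 9x² + 27x. Remainder: x + 3.
Step 5: lead(x + 3) ÷ lead(D) = x ÷ −x = −1. Subtract (−1)·D = x + 3. Remainder: 0.

R = [0], so D(x) is a factor of P(x). yes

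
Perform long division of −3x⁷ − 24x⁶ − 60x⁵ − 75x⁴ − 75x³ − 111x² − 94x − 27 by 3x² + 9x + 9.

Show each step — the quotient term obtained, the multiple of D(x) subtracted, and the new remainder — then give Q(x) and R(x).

Q(x) = −x⁵ − 5x⁴ − 2x³ − 4x² − 7x − 4; R(x) = 5x + 9

Step 1: lead(−3x⁷ − 24x⁶ − 60x⁵ − 75x⁴ − 75x³ − 111x² − 94x − 27) ÷ lead(D) = −3x⁷ ÷ 3x² = −x⁵. Subtract (−x⁵)·D = −3x⁷ − 9x⁶ − 9x⁵. Remainder: −15x⁶ − 51x⁵ − 75x⁴ − 75x³ − 111x² − 94x − 27.
Step 2: lead(−15x⁶ − 51x⁵ − 75x⁴ − 75x³ − 111x² − 94x − 27) ÷ lead(D) = −15x⁶ ÷ 3x² = −5x⁴. Subtract (−5x⁴)·D = −15x⁶ − 45x⁵ − 45x⁴. Remainder: −6x⁵ − 30x⁴ − 75x³ − 111x² − 94x − 27.
Step 3: lead(−6x⁵ − 30x⁴ − 75x³ − 111x² − 94x − 27) ÷ lead(D) = −6x⁵ ÷ 3x² = −2x³. Subtract (−2x³)·D = −6x⁵ − 18x⁴ − 18x³. Remainder: −12x⁴ − 57x³ − 111x² − 94x − 27.
Step 4: lead(−12x⁴ − 57x³ − 111x² − 94x − 27) ÷ lead(D) = −12x⁴ ÷ 3x² = −4x². Subtract (−4x²)·D = −12x⁴ − 36x³ − 36x². Remainder: −21x³ − 75x² − 94x − 27.
Step 5: lead(−21x³ − 75x² − 94x − 27) ÷ lead(D) = −21x³ ÷ 3x² = −7x. Subtract (−7x)·D = −21x³ − 63x² − 63x. Remainder: −12x² − 31x − 27.
Step 6: lead(−12x² − 31x − 27) ÷ lead(D) = −12x² ÷ 3x² = −4. Subtract (−4)·D = −12x² − 36x − 36. Remainder: 5x + 9.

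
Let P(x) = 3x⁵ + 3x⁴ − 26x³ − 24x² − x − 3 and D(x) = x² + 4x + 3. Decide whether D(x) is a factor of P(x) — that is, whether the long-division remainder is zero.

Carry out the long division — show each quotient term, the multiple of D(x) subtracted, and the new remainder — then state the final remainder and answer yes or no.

Step 1: lead(3x⁵ + 3x⁴ − 26x³ − 24x² − x − 3) ÷ lead(D) = 3x⁵ ÷ x² = 3x³. Subtract (3x³)·D = 3x⁵ + 12x⁴ + 9x³. Remainder: −9x⁴ − 35x³ − 24x² − x − 3.
Step 2: lead(−9x⁴ − 35x³ − 24x² − x − 3) ÷ lead(D) = −9x⁴ ÷ x² = −9x². Subtract (−9x²)·D = −9x⁴ − 36x³ − 27x². Remainder: x³ + 3x² − x − 3.
Step 3: lead(x³ + 3x² − x − 3) ÷ lead(D) = x³ ÷ x² = x. Subtract (x)·D = x³ + 4x² + 3x. Remainder: −x² − 4x − 3.
Step 4: lead(−x² − 4x − 3) ÷ lead(D) = −x² ÷ x² = −1. Subtract (−1)·D = −x² − 4x − 3. Remainder: 0.

R(x) = 0, so D(x) is a factor of P(x). yes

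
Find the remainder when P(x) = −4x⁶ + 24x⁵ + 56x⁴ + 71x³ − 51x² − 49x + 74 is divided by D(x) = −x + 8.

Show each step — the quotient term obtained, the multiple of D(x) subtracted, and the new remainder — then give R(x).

Step 1: lead(−4x⁶ + 24x⁵ + 56x⁴ + 71x³ − 51x² − 49x + 74) ÷ lead(D) = −4x⁶ ÷ −x = 4x⁵. Subtract (4x⁵)·D = −4x⁶ + 32x⁵. Remainder: −8x⁵ + 56x⁴ + 71x³ − 51x² − 49x + 74.
Step 2: lead(−8x⁵ + 56x⁴ + 71x³ − 51x² − 49x + 74) ÷ lead(D) = −8x⁵ ÷ −x = 8x⁴. Subtract (8x⁴)·D = −8x⁵ + 64x⁴. Remainder: −8x⁴ + 71x³ − 51x² − 49x + 74.
Step 3: lead(−8x⁴ + 71x³ − 51x² − 49x + 74) ÷ lead(D) = −8x⁴ ÷ −x = 8x³. Subtract (8x³)·D = −8x⁴ + 64x³. Remainder: 7x³ − 51x² − 49x + 74.
Step 4: lead(7x³ − 51x² − 49x + 74) ÷ lead(D) = 7x³ ÷ −x = −7x². Subtract (−7x²)·D = 7x³ − 56x². Remainder: 5x² − 49x + 74.
Step 5: lead(5x² − 49x + 74) ÷ lead(D) = 5x² ÷ −x = −5x. Subtract (−5x)·D = 5x² − 40x. Remainder: −9x + 74.
Step 6: lead(−9x + 74) ÷ lead(D) = −9x ÷ −x = 9. Subtract (9)·D = −9x + 72. Remainder: 2.

R(x) = 2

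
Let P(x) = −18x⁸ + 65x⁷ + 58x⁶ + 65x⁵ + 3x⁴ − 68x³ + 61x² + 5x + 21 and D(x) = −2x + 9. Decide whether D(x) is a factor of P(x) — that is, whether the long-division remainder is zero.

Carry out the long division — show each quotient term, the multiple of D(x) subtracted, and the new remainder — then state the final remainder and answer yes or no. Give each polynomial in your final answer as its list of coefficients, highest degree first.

Step 1: lead(−18x⁸ + 65x⁷ + 58x⁶ + 65x⁵ + 3x⁴ − 68x³ + 61x² + 5x + 21) ÷ lead(D) = −18x⁸ ÷ −2x = 9x⁷. Subtract (9x⁷)·D = −18x⁸ + 81x⁷. Remainder: −16x⁷ + 58x⁶ + 65x⁵ + 3x⁴ − 68x³ + 61x² + 5x + 21.
Step 2: lead(−16x⁷ + 58x⁶ + 65x⁵ + 3x⁴ − 68x³ + 61x² + 5x + 21) ÷ lead(D) = −16x⁷ ÷ −2x = 8x⁶. Subtract (8x⁶)·D = −16x⁷ + 72x⁶. Remainder: −14x⁶ + 65x⁵ + 3x⁴ − 68x³ + 61x² + 5x + 21.
Step 3: lead(−14x⁶ + 65x⁵ + 3x⁴ − 68x³ + 61x² + 5x + 21) ÷ lead(D) = −14x⁶ ÷ −2x = 7x⁵. Subtract (7x⁵)·D = −14x⁶ + 63x⁵. Remainder: 2x⁵ + 3x⁴ − 68x³ + 61x² + 5x + 21.
Step 4: lead(2x⁵ + 3x⁴ − 68x³ + 61x² + 5x + 21) ÷ lead(D) = 2x⁵ ÷ −2x = −x⁴. Subtract (−x⁴)·D = 2x⁵ − 9x⁴. Remainder: 12x⁴ − 68x³ + 61x² + 5x + 21.
Step 5: lead(12x⁴ − 68x³ + 61x² + 5x + 21) ÷ lead(D) = 12x⁴ ÷ −2x = −6x³. Subtract (−6x³)·D = 12x⁴ − 54x³. Remainder: −14x³ + 61x² + 5x + 21.
Step 6: lead(−14x³ + 61x² + 5x + 21) ÷ lead(D) = −14x³ ÷ −2x = 7x². Subtract (7x²)·D = −14x³ + 63x². Remainder: −2x² + 5x + 21.
Step 7: lead(−2x² + 5x + 21) ÷ lead(D) = −2x² ÷ −2x = x. Subtract (x)·D = −2x² + 9x. Remainder: −4x + 21.
Step 8: lead(−4x + 21) ÷ lead(D) = −4x ÷ −2x = 2. Subtract (2)·D = −4x + 18. Remainder: 3.

R = [3], so D(x) is not a factor of P(x). no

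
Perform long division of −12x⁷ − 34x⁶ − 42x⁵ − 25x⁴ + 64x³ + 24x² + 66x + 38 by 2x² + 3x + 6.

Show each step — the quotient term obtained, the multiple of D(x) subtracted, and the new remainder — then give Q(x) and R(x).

Step 1: lead(−12x⁷ − 34x⁶ − 42x⁵ − 25x⁴ + 64x³ + 24x² + 66x + 38) ÷ lead(D) = −12x⁷ ÷ 2x² = −6x⁵. Subtract (−6x⁵)·D = −12x⁷ − 18x⁶ − 36x⁵. Remainder: −16x⁶ − 6x⁵ − 25x⁴ + 64x³ + 24x² + 66x + 38.
Step 2: lead(−16x⁶ − 6x⁵ − 25x⁴ + 64x³ + 24x² + 66x + 38) ÷ lead(D) = −16x⁶ ÷ 2x² = −8x⁴. Subtract (−8x⁴)·D = −16x⁶ − 24x⁵ − 48x⁴. Remainder: 18x⁵ + 23x⁴ + 64x³ + 24x² + 66x + 38.
Step 3: lead(18x⁵ + 23x⁴ + 64x³ + 24x² + 66x + 38) ÷ lead(D) = 18x⁵ ÷ 2x² = 9x³. Subtract (9x³)·D = 18x⁵ + 27x⁴ + 54x³. Remainder: −4x⁴ + 10x³ + 24x² + 66x + 38.
Step 4: lead(−4x⁴ + 10x³ + 24x² + 66x + 38) ÷ lead(D) = −4x⁴ ÷ 2x² = −2x². Subtract (−2x²)·D = −4x⁴ − 6x³ − 12x². Remainder: 16x³ + 36x² + 66x + 38.
Step 5: lead(16x³ + 36x² + 66x + 38) ÷ lead(D) = 16x³ ÷ 2x² = 8x. Subtract (8x)·D = 16x³ + 24x² + 48x. Remainder: 12x² + 18x + 38.
Step 6: lead(12x² + 18x + 38) ÷ lead(D) = 12x² ÷ 2x² = 6. Subtract (6)·D = 12x² + 18x + 36. Remainder: 2.

Q(x) = −6x⁵ − 8x⁴ + 9x³ − 2x² + 8x + 6; R(x) = 2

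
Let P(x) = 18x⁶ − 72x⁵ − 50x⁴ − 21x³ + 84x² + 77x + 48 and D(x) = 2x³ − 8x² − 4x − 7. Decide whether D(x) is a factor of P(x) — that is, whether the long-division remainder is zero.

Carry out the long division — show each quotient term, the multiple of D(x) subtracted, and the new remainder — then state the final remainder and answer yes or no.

Step 1: lead(18x⁶ − 72x⁵ − 50x⁴ − 21x³ + 84x² + 77x + 48) ÷ lead(D) = 18x⁶ ÷ 2x³ = 9x³. Subtract (9x³)·D = 18x⁶ − 72x⁵ − 36x⁴ − 63x³. Remainder: −14x⁴ + 42x³ + 84x² + 77x + 48.
Step 2: lead(−14x⁴ + 42x³ + 84x² + 77x + 48) ÷ lead(D) = −14x⁴ ÷ 2x³ = −7x. Subtract (−7x)·D = −14x⁴ + 56x³ + 28x² + 49x. Remainder: −14x³ + 56x² + 28x + 48.
Step 3: lead(−14x³ + 56x² + 28x + 48) ÷ lead(D) = −14x³ ÷ 2x³ = −7. Subtract (−7)·D = −14x³ + 56x² + 28x + 49. Remainder: −1.

R(x) = −1, so D(x) is not a factor of P(x). no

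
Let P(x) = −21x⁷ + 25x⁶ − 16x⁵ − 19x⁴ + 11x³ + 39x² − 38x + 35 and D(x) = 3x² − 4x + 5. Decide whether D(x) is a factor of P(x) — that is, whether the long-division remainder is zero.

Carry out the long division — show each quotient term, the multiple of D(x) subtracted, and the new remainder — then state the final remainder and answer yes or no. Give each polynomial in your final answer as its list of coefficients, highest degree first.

Step 1: lead(−21x⁷ + 25x⁶ − 16x⁵ − 19x⁴ + 11x³ + 39x² − 38x + 35) ÷ lead(D) = −21x⁷ ÷ 3x² = −7x⁵. Subtract (−7x⁵)·D = −21x⁷ + 28x⁶ − 35x⁵. Remainder: −3x⁶ + 19x⁵ − 19x⁴ + 11x³ + 39x² − 38x + 35.
Step 2: lead(−3x⁶ + 19x⁵ − 19x⁴ + 11x³ + 39x² − 38x + 35) ÷ lead(D) = −3x⁶ ÷ 3x² = −x⁴. Subtract (−x⁴)·D = −3x⁶ + 4x⁵ − 5x⁴. Remainder: 15x⁵ − 14x⁴ + 11x³ + 39x² − 38x + 35.
Step 3: lead(15x⁵ − 14x⁴ + 11x³ + 39x² − 38x + 35) ÷ lead(D) = 15x⁵ ÷ 3x² = 5x³. Subtract (5x³)·D = 15x⁵ − 20x⁴ + 25x³. Remainder: 6x⁴ − 14x³ + 39x² − 38x + 35.
Step 4: lead(6x⁴ − 14x³ + 39x² − 38x + 35) ÷ lead(D) = 6x⁴ ÷ 3x² = 2x². Subtract (2x²)·D = 6x⁴ − 8x³ + 10x². Remainder: −6x³ + 29x² − 38x + 35.
Step 5: lead(−6x³ + 29x² − 38x + 35) ÷ lead(D) = −6x³ ÷ 3x² = −2x. Subtract (−2x)·D = −6x³ + 8x² − 10x. Remainder: 21x² − 28x + 35.
Step 6: lead(21x² − 28x + 35) ÷ lead(D) = 21x² ÷ 3x² = 7. Subtract (7)·D = 21x² − 28x + 35. Remainder: 0.

R = [0], so D(x) is a factor of P(x). yes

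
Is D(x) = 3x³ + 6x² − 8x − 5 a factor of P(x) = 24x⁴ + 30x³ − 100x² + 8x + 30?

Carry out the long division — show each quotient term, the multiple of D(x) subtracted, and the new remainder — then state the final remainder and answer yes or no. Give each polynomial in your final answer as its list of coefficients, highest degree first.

R = [0], so D(x) is a factor of P(x). yes

Step 1: lead(24x⁴ + 30x³ − 100x² + 8x + 30) ÷ lead(D) = 24x⁴ ÷ 3x³ = 8x. Subtract (8x)·D = 24x⁴ + 48x³ − 64x² − 40x. Remainder: −18x³ − 36x² + 48x + 30.
Step 2: lead(−18x³ − 36x² + 48x + 30) ÷ lead(D) = −18x³ ÷ 3x³ = −6. Subtract (−6)·D = −18x³ − 36x² + 48x + 30. Remainder: 0.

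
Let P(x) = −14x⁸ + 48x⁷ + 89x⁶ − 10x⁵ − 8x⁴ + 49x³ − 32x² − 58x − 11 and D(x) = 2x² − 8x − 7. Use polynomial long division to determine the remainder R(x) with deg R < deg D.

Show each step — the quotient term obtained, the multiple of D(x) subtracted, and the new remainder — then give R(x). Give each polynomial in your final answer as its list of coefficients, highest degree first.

Step 1: lead(−14x⁸ + 48x⁷ + 89x⁶ − 10x⁵ − 8x⁴ + 49x³ − 32x² − 58x − 11) ÷ lead(D) = −14x⁸ ÷ 2x² = −7x⁶. Subtract (−7x⁶)·D = −14x⁸ + 56x⁷ + 49x⁶. Remainder: −8x⁷ + 40x⁶ − 10x⁵ − 8x⁴ + 49x³ − 32x² − 58x − 11.
Step 2: lead(−8x⁷ + 40x⁶ − 10x⁵ − 8x⁴ + 49x³ − 32x² − 58x − 11) ÷ lead(D) = −8x⁷ ÷ 2x² = −4x⁵. Subtract (−4x⁵)·D = −8x⁷ + 32x⁶ + 28x⁵. Remainder: 8x⁶ − 38x⁵ − 8x⁴ + 49x³ − 32x² − 58x − 11.
Step 3: lead(8x⁶ − 38x⁵ − 8x⁴ + 49x³ − 32x² − 58x − 11) ÷ lead(D) = 8x⁶ ÷ 2x² = 4x⁴. Subtract (4x⁴)·D = 8x⁶ − 32x⁵ − 28x⁴. Remainder: −6x⁵ + 20x⁴ + 49x³ − 32x² − 58x − 11.
Step 4: lead(−6x⁵ + 20x⁴ + 49x³ − 32x² − 58x − 11) ÷ lead(D) = −6x⁵ ÷ 2x² = −3x³. Subtract (−3x³)·D = −6x⁵ + 24x⁴ + 21x³. Remainder: −4x⁴ + 28x³ − 32x² − 58x − 11.
Step 5: lead(−4x⁴ + 28x³ − 32x² − 58x − 11) ÷ lead(D) = −4x⁴ ÷ 2x² = −2x². Subtract (−2x²)·D = −4x⁴ + 16x³ + 14x². Remainder: 12x³ − 46x² − 58x − 11.
Step 6: lead(12x³ − 46x² − 58x − 11) ÷ lead(D) = 12x³ ÷ 2x² = 6x. Subtract (6x)·D = 12x³ − 48x² − 42x. Remainder: 2x² − 16x − 11.
Step 7: lead(2x² − 16x − 11) ÷ lead(D) = 2x² ÷ 2x² = 1. Subtract (1)·D = 2x² − 8x − 7. Remainder: −8x − 4.

R = [-8, -4]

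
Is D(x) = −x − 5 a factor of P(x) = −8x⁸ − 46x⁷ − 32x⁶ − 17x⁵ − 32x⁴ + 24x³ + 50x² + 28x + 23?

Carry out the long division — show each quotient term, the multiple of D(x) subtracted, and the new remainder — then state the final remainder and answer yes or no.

R(x) = 8, so D(x) is not a factor of P(x). no

Step 1: lead(−8x⁸ − 46x⁷ − 32x⁶ − 17x⁵ − 32x⁴ + 24x³ + 50x² + 28x + 23) ÷ lead(D) = −8x⁸ ÷ −x = 8x⁷. Subtract (8x⁷)·D = −8x⁸ − 40x⁷. Remainder: −6x⁷ − 32x⁶ − 17x⁵ − 32x⁴ + 24x³ + 50x² + 28x + 23.
Step 2: lead(−6x⁷ − 32x⁶ − 17x⁵ − 32x⁴ + 24x³ + 50x² + 28x + 23) ÷ lead(D) = −6x⁷ ÷ −x = 6x⁶. Subtract (6x⁶)·D = −6x⁷ − 30x⁶. Remainder: −2x⁶ − 17x⁵ − 32x⁴ + 24x³ + 50x² + 28x + 23.
Step 3: lead(−2x⁶ − 17x⁵ − 32x⁴ + 24x³ + 50x² + 28x + 23) ÷ lead(D) = −2x⁶ ÷ −x = 2x⁵. Subtract (2x⁵)·D = −2x⁶ − 10x⁵. Remainder: −7x⁵ − 32x⁴ + 24x³ + 50x² + 28x + 23.
Step 4: lead(−7x⁵ − 32x⁴ + 24x³ + 50x² + 28x + 23) ÷ lead(D) = −7x⁵ ÷ −x = 7x⁴. Subtract (7x⁴)·D = −7x⁵ − 35x⁴. Remainder: 3x⁴ + 24x³ + 50x² + 28x + 23.
Step 5: lead(3x⁴ + 24x³ + 50x² + 28x + 23) ÷ lead(D) = 3x⁴ ÷ −x = −3x³. Subtract (−3x³)·D = 3x⁴ + 15x³. Remainder: 9x³ + 50x² + 28x + 23.
Step 6: lead(9x³ + 50x² + 28x + 23) ÷ lead(D) = 9x³ ÷ −x = −9x². Subtract (−9x²)·D = 9x³ + 45x². Remainder: 5x² + 28x + 23.
Step 7: lead(5x² + 28x + 23) ÷ lead(D) = 5x² ÷ −x = −5x. Subtract (−5x)·D = 5x² + 25x. Remainder: 3x + 23.
Step 8: lead(3x + 23) ÷ lead(D) = 3x ÷ −x = −3. Subtract (−3)·D = 3x + 15. Remainder: 8.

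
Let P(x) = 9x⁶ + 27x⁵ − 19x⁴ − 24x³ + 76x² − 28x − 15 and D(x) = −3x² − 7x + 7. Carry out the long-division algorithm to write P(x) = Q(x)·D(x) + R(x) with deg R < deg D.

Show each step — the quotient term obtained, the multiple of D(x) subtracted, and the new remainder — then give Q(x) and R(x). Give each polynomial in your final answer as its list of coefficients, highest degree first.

Step 1: lead(9x⁶ + 27x⁵ − 19x⁴ − 24x³ + 76x² − 28x − 15) ÷ lead(D) = 9x⁶ ÷ −3x² = −3x⁴. Subtract (−3x⁴)·D = 9x⁶ + 21x⁵ − 21x⁴. Remainder: 6x⁵ + 2x⁴ − 24x³ + 76x² − 28x − 15.
Step 2: lead(6x⁵ + 2x⁴ − 24x³ + 76x² − 28x − 15) ÷ lead(D) = 6x⁵ ÷ −3x² = −2x³. Subtract (−2x³)·D = 6x⁵ + 14x⁴ − 14x³. Remainder: −12x⁴ − 10x³ + 76x² − 28x − 15.
Step 3: lead(−12x⁴ − 10x³ + 76x² − 28x − 15) ÷ lead(D) = −12x⁴ ÷ −3x² = 4x². Subtract (4x²)·D = −12x⁴ − 28x³ + 28x². Remainder: 18x³ + 48x² − 28x − 15.
Step 4: lead(18x³ + 48x² − 28x − 15) ÷ lead(D) = 18x³ ÷ −3x² = −6x. Subtract (−6x)·D = 18x³ + 42x² − 42x. Remainder: 6x² + 14x − 15.
Step 5: lead(6x² + 14x − 15) ÷ lead(D) = 6x² ÷ −3x² = −2. Subtract (−2)·D = 6x² + 14x − 14. Remainder: −1.

Q = [-3, -2, 4, -6, -2]; R = [-1]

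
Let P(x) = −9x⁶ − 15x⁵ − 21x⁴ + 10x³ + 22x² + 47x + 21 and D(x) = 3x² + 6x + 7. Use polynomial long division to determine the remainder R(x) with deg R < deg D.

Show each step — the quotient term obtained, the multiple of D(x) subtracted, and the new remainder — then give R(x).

Step 1: lead(−9x⁶ − 15x⁵ − 21x⁴ + 10x³ + 22x² + 47x + 21) ÷ lead(D) = −9x⁶ ÷ 3x² = −3x⁴. Subtract (−3x⁴)·D = −9x⁶ − 18x⁵ − 21x⁴. Remainder: 3x⁵ + 10x³ + 22x² + 47x + 21.
Step 2: lead(3x⁵ + 10x³ + 22x² + 47x + 21) ÷ lead(D) = 3x⁵ ÷ 3x² = x³. Subtract (x³)·D = 3x⁵ + 6x⁴ + 7x³. Remainder: −6x⁴ + 3x³ + 22x² + 47x + 21.
Step 3: lead(−6x⁴ + 3x³ + 22x² + 47x + 21) ÷ lead(D) = −6x⁴ ÷ 3x² = −2x². Subtract (−2x²)·D = −6x⁴ − 12x³ − 14x². Remainder: 15x³ + 36x² + 47x + 21.
Step 4: lead(15x³ + 36x² + 47x + 21) ÷ lead(D) = 15x³ ÷ 3x² = 5x. Subtract (5x)·D = 15x³ + 30x² + 35x. Remainder: 6x² + 12x + 21.
Step 5: lead(6x² + 12x + 21) ÷ lead(D) = 6x² ÷ 3x² = 2. Subtract (2)·D = 6x² + 12x + 14. Remainder: 7.

R(x) = 7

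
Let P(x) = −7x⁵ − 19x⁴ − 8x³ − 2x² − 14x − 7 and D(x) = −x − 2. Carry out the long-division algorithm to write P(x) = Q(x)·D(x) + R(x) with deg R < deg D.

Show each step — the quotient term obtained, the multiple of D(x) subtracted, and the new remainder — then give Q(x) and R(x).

Step 1: lead(−7x⁵ − 19x⁴ − 8x³ − 2x² − 14x − 7) ÷ lead(D) = −7x⁵ ÷ −x = 7x⁴. Subtract (7x⁴)·D = −7x⁵ − 14x⁴. Remainder: −5x⁴ − 8x³ − 2x² − 14x − 7.
Step 2: lead(−5x⁴ − 8x³ − 2x² − 14x − 7) ÷ lead(D) = −5x⁴ ÷ −x = 5x³. Subtract (5x³)·D = −5x⁴ − 10x³. Remainder: 2x³ − 2x² − 14x − 7.
Step 3: lead(2x³ − 2x² − 14x − 7) ÷ lead(D) = 2x³ ÷ −x = −2x². Subtract (−2x²)·D = 2x³ + 4x². Remainder: −6x² − 14x − 7.
Step 4: lead(−6x² − 14x − 7) ÷ lead(D) = −6x² ÷ −x = 6x. Subtract (6x)·D = −6x² − 12x. Remainder: −2x − 7.
Step 5: lead(−2x − 7) ÷ lead(D) = −2x ÷ −x = 2. Subtract (2)·D = −2x − 4. Remainder: −3.

Q(x) = 7x⁴ + 5x³ − 2x² + 6x + 2; R(x) = −3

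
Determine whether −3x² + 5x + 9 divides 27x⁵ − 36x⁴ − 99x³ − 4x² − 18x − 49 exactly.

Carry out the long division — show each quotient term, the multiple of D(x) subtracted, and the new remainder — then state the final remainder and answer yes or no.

Step 1: lead(27x⁵ − 36x⁴ − 99x³ − 4x² − 18x − 49) ÷ lead(D) = 27x⁵ ÷ −3x² = −9x³. Subtract (−9x³)·D = 27x⁵ − 45x⁴ − 81x³. Remainder: 9x⁴ − 18x³ − 4x² − 18x − 49.
Step 2: lead(9x⁴ − 18x³ − 4x² − 18x − 49) ÷ lead(D) = 9x⁴ ÷ −3x² = −3x². Subtract (−3x²)·D = 9x⁴ − 15x³ − 27x². Remainder: −3x³ + 23x² − 18x − 49.
Step 3: lead(−3x³ + 23x² − 18x − 49) ÷ lead(D) = −3x³ ÷ −3x² = x. Subtract (x)·D = −3x³ + 5x² + 9x. Remainder: 18x² − 27x − 49.
Step 4: lead(18x² − 27x − 49) ÷ lead(D) = 18x² ÷ −3x² = −6. Subtract (−6)·D = 18x² − 30x − 54. Remainder: 3x + 5.

R(x) = 3x + 5, so D(x) is not a factor of P(x). no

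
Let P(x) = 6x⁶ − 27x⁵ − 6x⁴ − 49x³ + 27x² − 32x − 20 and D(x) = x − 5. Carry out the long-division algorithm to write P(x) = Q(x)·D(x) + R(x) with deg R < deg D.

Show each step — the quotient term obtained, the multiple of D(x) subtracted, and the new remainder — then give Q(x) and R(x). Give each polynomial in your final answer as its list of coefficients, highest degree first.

Q = [6, 3, 9, -4, 7, 3]; R = [-5]

Step 1: lead(6x⁶ − 27x⁵ − 6x⁴ − 49x³ + 27x² − 32x − 20) ÷ lead(D) = 6x⁶ ÷ x = 6x⁵. Subtract (6x⁵)·D = 6x⁶ − 30x⁵. Remainder: 3x⁵ − 6x⁴ − 49x³ + 27x² − 32x − 20.
Step 2: lead(3x⁵ − 6x⁴ − 49x³ + 27x² − 32x − 20) ÷ lead(D) = 3x⁵ ÷ x = 3x⁴. Subtract (3x⁴)·D = 3x⁵ − 15x⁴. Remainder: 9x⁴ − 49x³ + 27x² − 32x − 20.
Step 3: lead(9x⁴ − 49x³ + 27x² − 32x − 20) ÷ lead(D) = 9x⁴ ÷ x = 9x³. Subtract (9x³)·D = 9x⁴ − 45x³. Remainder: −4x³ + 27x² − 32x − 20.
Step 4: lead(−4x³ + 27x² − 32x − 20) ÷ lead(D) = −4x³ ÷ x = −4x². Subtract (−4x²)·D = −4x³ + 20x². Remainder: 7x² − 32x − 20.
Step 5: lead(7x² − 32x − 20) ÷ lead(D) = 7x² ÷ x = 7x. Subtract (7x)·D = 7x² − 35x. Remainder: 3x − 20.
Step 6: lead(3x − 20) ÷ lead(D) = 3x ÷ x = 3. Subtract (3)·D = 3x − 15. Remainder: −5.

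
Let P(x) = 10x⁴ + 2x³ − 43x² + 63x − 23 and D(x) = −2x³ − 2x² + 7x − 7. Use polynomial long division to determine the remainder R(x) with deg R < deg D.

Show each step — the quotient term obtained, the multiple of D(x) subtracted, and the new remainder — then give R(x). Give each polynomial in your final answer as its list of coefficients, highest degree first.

R = [5]

Step 1: lead(10x⁴ + 2x³ − 43x² + 63x − 23) ÷ lead(D) = 10x⁴ ÷ −2x³ = −5x. Subtract (−5x)·D = 10x⁴ + 10x³ − 35x² + 35x. Remainder: −8x³ − 8x² + 28x − 23.
Step 2: lead(−8x³ − 8x² + 28x − 23) ÷ lead(D) = −8x³ ÷ −2x³ = 4. Subtract (4)·D = −8x³ − 8x² + 28x − 28. Remainder: 5.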